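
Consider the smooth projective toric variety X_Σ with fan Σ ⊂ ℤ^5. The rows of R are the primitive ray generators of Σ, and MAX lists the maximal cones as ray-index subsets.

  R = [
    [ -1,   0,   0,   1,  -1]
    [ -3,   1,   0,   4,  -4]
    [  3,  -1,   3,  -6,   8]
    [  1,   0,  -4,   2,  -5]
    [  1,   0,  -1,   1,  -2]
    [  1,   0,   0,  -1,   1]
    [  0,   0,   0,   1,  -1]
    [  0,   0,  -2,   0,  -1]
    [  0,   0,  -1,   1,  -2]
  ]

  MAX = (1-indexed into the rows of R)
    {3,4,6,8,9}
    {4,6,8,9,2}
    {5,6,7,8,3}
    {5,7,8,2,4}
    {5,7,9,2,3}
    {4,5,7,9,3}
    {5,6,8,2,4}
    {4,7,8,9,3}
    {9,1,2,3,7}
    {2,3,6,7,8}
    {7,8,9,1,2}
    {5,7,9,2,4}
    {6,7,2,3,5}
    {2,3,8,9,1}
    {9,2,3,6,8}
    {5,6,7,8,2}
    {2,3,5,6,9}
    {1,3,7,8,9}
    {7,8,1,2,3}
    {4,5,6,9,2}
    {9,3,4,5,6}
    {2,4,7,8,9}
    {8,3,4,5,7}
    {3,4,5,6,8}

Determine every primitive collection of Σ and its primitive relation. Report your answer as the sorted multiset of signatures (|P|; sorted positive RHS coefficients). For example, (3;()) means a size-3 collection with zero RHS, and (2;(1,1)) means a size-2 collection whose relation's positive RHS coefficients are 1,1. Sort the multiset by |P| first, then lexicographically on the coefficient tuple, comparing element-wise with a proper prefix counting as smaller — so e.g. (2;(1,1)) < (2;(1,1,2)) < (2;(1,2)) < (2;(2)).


Σ has 9 primitive collections:

  • {1,6}:  v_{1} + v_{6} = 0 — sig = (2;())
  • {1,5}:  v_{1} + v_{5} = v_{7} + v_{9} — sig = (2;(1,1))
  • {1,4}:  v_{1} + v_{4} = v_{7} + v_{8} + 2·v_{9} — sig = (2;(1,1,2))
  • {5,8,9}:  v_{5} + v_{8} + v_{9} = v_{4} — sig = (3;(1))
  • {6,7,9}:  v_{6} + v_{7} + v_{9} = v_{5} — sig = (3;(1))
  • {2,3,4}:  v_{2} + v_{3} + v_{4} = v_{6} + v_{9} — sig = (3;(1,1))
  • {4,6,7}:  v_{4} + v_{6} + v_{7} = 2·v_{5} + v_{8} — sig = (3;(1,2))
  • {2,3,5,8}:  v_{2} + v_{3} + v_{5} + v_{8} = v_{6} — sig = (4;(1))
  • {2,3,7,8,9}:  v_{2} + v_{3} + v_{7} + v_{8} + v_{9} = 0 — sig = (5;())

so the primitive-relation signature multiset is
[(2;()), (2;(1,1)), (2;(1,1,2)), (3;(1)), (3;(1)), (3;(1,1)), (3;(1,2)), (4;(1)), (5;())]


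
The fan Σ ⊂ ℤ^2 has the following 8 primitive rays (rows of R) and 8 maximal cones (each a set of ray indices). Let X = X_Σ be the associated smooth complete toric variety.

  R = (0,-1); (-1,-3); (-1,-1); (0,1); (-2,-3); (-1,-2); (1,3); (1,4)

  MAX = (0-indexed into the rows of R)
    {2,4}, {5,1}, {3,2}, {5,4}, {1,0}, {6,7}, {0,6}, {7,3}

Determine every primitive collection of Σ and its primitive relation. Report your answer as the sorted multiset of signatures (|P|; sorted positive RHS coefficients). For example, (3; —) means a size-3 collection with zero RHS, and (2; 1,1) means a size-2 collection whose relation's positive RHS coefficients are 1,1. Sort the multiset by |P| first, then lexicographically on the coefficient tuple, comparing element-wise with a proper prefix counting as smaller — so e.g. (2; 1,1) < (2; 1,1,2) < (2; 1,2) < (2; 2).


The 20 primitive collections of Σ (r=8, n=2):

  {0,3}:  v_{0} + v_{3} = 0  so sig = (2; —)
  {1,6}:  v_{1} + v_{6} = 0  so sig = (2; —)
  {0,2}:  v_{0} + v_{2} = v_{5}  so sig = (2; 1)
  {0,5}:  v_{0} + v_{5} = v_{1}  so sig = (2; 1)
  {0,7}:  v_{0} + v_{7} = v_{6}  so sig = (2; 1)
  {1,3}:  v_{1} + v_{3} = v_{5}  so sig = (2; 1)
  {1,7}:  v_{1} + v_{7} = v_{3}  so sig = (2; 1)
  {2,5}:  v_{2} + v_{5} = v_{4}  so sig = (2; 1)
  {3,5}:  v_{3} + v_{5} = v_{2}  so sig = (2; 1)
  {3,6}:  v_{3} + v_{6} = v_{7}  so sig = (2; 1)
  {5,6}:  v_{5} + v_{6} = v_{3}  so sig = (2; 1)
  {4,6}:  v_{4} + v_{6} = v_{2} + v_{3}  so sig = (2; 1,1)
  {4,7}:  v_{4} + v_{7} = v_{2} + 2·v_{3}  so sig = (2; 1,2)
  {0,4}:  v_{0} + v_{4} = 2·v_{5}  so sig = (2; 2)
  {1,2}:  v_{1} + v_{2} = 2·v_{5}  so sig = (2; 2)
  {2,6}:  v_{2} + v_{6} = 2·v_{3}  so sig = (2; 2)
  {3,4}:  v_{3} + v_{4} = 2·v_{2}  so sig = (2; 2)
  {5,7}:  v_{5} + v_{7} = 2·v_{3}  so sig = (2; 2)
  {1,4}:  v_{1} + v_{4} = 3·v_{5}  so sig = (2; 3)
  {2,7}:  v_{2} + v_{7} = 3·v_{3}  so sig = (2; 3)

Signatures (|P|; sorted positive RHS coefficients), sorted:
    (2; —)
    (2; —)
    (2; 1)
    (2; 1)
    (2; 1)
    (2; 1)
    (2; 1)
    (2; 1)
    (2; 1)
    (2; 1)
    (2; 1)
    (2; 1,1)
    (2; 1,2)
    (2; 2)
    (2; 2)
    (2; 2)
    (2; 2)
    (2; 2)
    (2; 3)
    (2; 3)


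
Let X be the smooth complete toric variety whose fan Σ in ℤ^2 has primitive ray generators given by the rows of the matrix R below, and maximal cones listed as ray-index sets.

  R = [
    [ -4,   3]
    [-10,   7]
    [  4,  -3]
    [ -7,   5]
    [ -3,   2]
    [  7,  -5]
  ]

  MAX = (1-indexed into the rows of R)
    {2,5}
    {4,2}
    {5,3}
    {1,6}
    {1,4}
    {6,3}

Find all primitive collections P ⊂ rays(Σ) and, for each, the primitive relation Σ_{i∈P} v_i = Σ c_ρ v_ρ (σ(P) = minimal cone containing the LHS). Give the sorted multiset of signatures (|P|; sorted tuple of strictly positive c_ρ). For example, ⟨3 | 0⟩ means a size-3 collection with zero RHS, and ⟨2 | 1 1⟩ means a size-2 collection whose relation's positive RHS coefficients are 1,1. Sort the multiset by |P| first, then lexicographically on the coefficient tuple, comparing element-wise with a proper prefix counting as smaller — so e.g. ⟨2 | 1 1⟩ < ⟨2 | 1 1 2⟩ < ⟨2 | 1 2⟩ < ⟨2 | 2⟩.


9 minimal non-faces of Δ(Σ) (on 6 rays):

  P = {1,3}:  v_{1} + v_{3} = 0  ⟹  sig = ⟨2 | 0⟩
  P = {4,6}:  v_{4} + v_{6} = 0  ⟹  sig = ⟨2 | 0⟩
  P = {1,5}:  v_{1} + v_{5} = v_{4}  ⟹  sig = ⟨2 | 1⟩
  P = {2,6}:  v_{2} + v_{6} = v_{5}  ⟹  sig = ⟨2 | 1⟩
  P = {3,4}:  v_{3} + v_{4} = v_{5}  ⟹  sig = ⟨2 | 1⟩
  P = {4,5}:  v_{4} + v_{5} = v_{2}  ⟹  sig = ⟨2 | 1⟩
  P = {5,6}:  v_{5} + v_{6} = v_{3}  ⟹  sig = ⟨2 | 1⟩
  P = {1,2}:  v_{1} + v_{2} = 2·v_{4}  ⟹  sig = ⟨2 | 2⟩
  P = {2,3}:  v_{2} + v_{3} = 2·v_{5}  ⟹  sig = ⟨2 | 2⟩

Hence PRS(X_Σ) =
[⟨2 | 0⟩, ⟨2 | 0⟩, ⟨2 | 1⟩, ⟨2 | 1⟩, ⟨2 | 1⟩, ⟨2 | 1⟩, ⟨2 | 1⟩, ⟨2 | 2⟩, ⟨2 | 2⟩]


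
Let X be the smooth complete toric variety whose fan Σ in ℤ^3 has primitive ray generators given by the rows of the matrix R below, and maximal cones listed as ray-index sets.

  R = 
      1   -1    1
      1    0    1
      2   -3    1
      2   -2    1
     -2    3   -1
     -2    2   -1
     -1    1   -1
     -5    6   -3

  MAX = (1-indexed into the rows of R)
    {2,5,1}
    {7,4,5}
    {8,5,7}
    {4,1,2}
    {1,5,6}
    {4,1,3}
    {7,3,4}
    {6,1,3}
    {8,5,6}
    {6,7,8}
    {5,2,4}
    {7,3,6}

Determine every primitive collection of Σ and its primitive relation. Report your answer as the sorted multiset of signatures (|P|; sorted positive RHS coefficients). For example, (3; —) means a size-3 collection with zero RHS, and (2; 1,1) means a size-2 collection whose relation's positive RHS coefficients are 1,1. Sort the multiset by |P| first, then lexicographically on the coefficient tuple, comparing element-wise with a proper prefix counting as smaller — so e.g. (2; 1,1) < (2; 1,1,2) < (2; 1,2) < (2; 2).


Minimal non-faces — 12 found among 8 rays, 12 max cones:

  P={1,7}:  v_{1} + v_{7} = 0 — sig = (2; —)
  P={3,5}:  v_{3} + v_{5} = 0 — sig = (2; —)
  P={4,6}:  v_{4} + v_{6} = 0 — sig = (2; —)
  P={1,8}:  v_{1} + v_{8} = v_{5} + v_{6} — sig = (2; 1,1)
  P={2,3}:  v_{2} + v_{3} = v_{1} + v_{4} — sig = (2; 1,1)
  P={2,6}:  v_{2} + v_{6} = v_{1} + v_{5} — sig = (2; 1,1)
  P={2,7}:  v_{2} + v_{7} = v_{4} + v_{5} — sig = (2; 1,1)
  P={3,8}:  v_{3} + v_{8} = v_{6} + v_{7} — sig = (2; 1,1)
  P={4,8}:  v_{4} + v_{8} = v_{5} + v_{7} — sig = (2; 1,1)
  P={2,8}:  v_{2} + v_{8} = 2·v_{5} — sig = (2; 2)
  P={1,4,5}:  v_{1} + v_{4} + v_{5} = v_{2} — sig = (3; 1)
  P={5,6,7}:  v_{5} + v_{6} + v_{7} = v_{8} — sig = (3; 1)

so the primitive-relation signature multiset is
{ (2; —) ×3,  (2; 1,1) ×6,  (2; 2),  (3; 1) ×2 }


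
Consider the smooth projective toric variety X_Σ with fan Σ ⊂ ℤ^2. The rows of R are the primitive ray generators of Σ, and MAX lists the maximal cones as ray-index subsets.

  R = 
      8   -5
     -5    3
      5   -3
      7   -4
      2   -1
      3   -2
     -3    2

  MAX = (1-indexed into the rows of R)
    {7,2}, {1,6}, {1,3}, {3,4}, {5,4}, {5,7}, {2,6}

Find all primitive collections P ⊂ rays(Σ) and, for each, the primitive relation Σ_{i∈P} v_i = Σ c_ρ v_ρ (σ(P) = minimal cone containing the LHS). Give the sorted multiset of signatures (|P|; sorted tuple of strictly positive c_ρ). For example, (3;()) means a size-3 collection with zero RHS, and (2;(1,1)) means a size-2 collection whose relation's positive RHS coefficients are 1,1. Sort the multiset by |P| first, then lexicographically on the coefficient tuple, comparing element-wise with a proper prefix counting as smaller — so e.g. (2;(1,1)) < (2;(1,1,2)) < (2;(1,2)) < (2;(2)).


Minimal non-faces — 14 found among 7 rays, 7 max cones:

  P = {2,3}:  v_{2} + v_{3} = 0  ⟹  sig = (2;())
  P = {6,7}:  v_{6} + v_{7} = 0  ⟹  sig = (2;())
  P = {1,2}:  v_{1} + v_{2} = v_{6}  ⟹  sig = (2;(1))
  P = {1,7}:  v_{1} + v_{7} = v_{3}  ⟹  sig = (2;(1))
  P = {2,4}:  v_{2} + v_{4} = v_{5}  ⟹  sig = (2;(1))
  P = {2,5}:  v_{2} + v_{5} = v_{7}  ⟹  sig = (2;(1))
  P = {3,5}:  v_{3} + v_{5} = v_{4}  ⟹  sig = (2;(1))
  P = {3,6}:  v_{3} + v_{6} = v_{1}  ⟹  sig = (2;(1))
  P = {3,7}:  v_{3} + v_{7} = v_{5}  ⟹  sig = (2;(1))
  P = {5,6}:  v_{5} + v_{6} = v_{3}  ⟹  sig = (2;(1))
  P = {1,5}:  v_{1} + v_{5} = 2·v_{3}  ⟹  sig = (2;(2))
  P = {4,6}:  v_{4} + v_{6} = 2·v_{3}  ⟹  sig = (2;(2))
  P = {4,7}:  v_{4} + v_{7} = 2·v_{5}  ⟹  sig = (2;(2))
  P = {1,4}:  v_{1} + v_{4} = 3·v_{3}  ⟹  sig = (2;(3))

Sorted signature multiset PRS(X):
    (2;())
    (2;())
    (2;(1))
    (2;(1))
    (2;(1))
    (2;(1))
    (2;(1))
    (2;(1))
    (2;(1))
    (2;(1))
    (2;(2))
    (2;(2))
    (2;(2))
    (2;(3))


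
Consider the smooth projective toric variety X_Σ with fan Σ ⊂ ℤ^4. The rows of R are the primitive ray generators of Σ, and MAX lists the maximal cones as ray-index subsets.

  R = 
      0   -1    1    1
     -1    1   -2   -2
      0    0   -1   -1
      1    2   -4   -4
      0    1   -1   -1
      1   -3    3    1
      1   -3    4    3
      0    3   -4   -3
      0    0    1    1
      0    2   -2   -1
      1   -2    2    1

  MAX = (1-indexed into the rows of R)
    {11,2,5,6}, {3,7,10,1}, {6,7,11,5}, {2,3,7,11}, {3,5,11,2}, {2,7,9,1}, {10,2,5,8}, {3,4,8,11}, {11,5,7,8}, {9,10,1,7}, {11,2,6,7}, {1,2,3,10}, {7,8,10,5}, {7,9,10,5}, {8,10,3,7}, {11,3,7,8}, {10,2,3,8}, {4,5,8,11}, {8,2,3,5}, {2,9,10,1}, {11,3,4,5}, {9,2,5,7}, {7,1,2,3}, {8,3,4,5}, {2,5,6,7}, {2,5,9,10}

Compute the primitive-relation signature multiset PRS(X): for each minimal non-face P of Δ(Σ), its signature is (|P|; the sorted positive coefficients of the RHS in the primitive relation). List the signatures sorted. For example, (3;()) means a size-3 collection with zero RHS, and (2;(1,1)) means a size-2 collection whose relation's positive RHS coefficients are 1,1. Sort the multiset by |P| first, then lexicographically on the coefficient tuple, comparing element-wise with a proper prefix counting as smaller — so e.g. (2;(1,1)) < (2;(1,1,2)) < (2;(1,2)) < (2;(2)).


Δ(Σ) — 11 vertices, 25 min non-faces:

  {1,5}:  v_{1} + v_{5} = 0 ; sig = (2;())
  {3,9}:  v_{3} + v_{9} = 0 ; sig = (2;())
  {1,8}:  v_{1} + v_{8} = v_{3} + v_{10} ; sig = (2;(1,1))
  {1,11}:  v_{1} + v_{11} = v_{3} + v_{7} ; sig = (2;(1,1))
  {6,10}:  v_{6} + v_{10} = v_{5} + v_{11} ; sig = (2;(1,1))
  {8,9}:  v_{8} + v_{9} = v_{5} + v_{10} ; sig = (2;(1,1))
  {9,11}:  v_{9} + v_{11} = v_{5} + v_{7} ; sig = (2;(1,1))
  {10,11}:  v_{10} + v_{11} = v_{7} + v_{8} ; sig = (2;(1,1))
  {1,4}:  v_{1} + v_{4} = v_{3} + v_{8} + v_{11} ; sig = (2;(1,1,1))
  {1,6}:  v_{1} + v_{6} = v_{2} + v_{7} + v_{11} ; sig = (2;(1,1,1))
  {4,9}:  v_{4} + v_{9} = v_{5} + v_{8} + v_{11} ; sig = (2;(1,1,1))
  {6,8}:  v_{6} + v_{8} = v_{3} + 2·v_{5} + v_{11} ; sig = (2;(1,1,2))
  {3,6}:  v_{3} + v_{6} = v_{2} + 2·v_{11} ; sig = (2;(1,2))
  {4,7}:  v_{4} + v_{7} = v_{8} + 2·v_{11} ; sig = (2;(1,2))
  {4,10}:  v_{4} + v_{10} = 2·v_{8} + v_{11} ; sig = (2;(1,2))
  {6,9}:  v_{6} + v_{9} = v_{2} + 2·v_{5} + 2·v_{7} ; sig = (2;(1,2,2))
  {4,6}:  v_{4} + v_{6} = 2·v_{3} + 3·v_{5} + 2·v_{11} ; sig = (2;(2,2,3))
  {2,4}:  v_{2} + v_{4} = 3·v_{3} + 3·v_{5} ; sig = (2;(3,3))
  {2,7,10}:  v_{2} + v_{7} + v_{10} = 0 ; sig = (3;())
  {3,5,7}:  v_{3} + v_{5} + v_{7} = v_{11} ; sig = (3;(1))
  {3,5,10}:  v_{3} + v_{5} + v_{10} = v_{8} ; sig = (3;(1))
  {2,7,8}:  v_{2} + v_{7} + v_{8} = v_{3} + v_{5} ; sig = (3;(1,1))
  {2,8,11}:  v_{2} + v_{8} + v_{11} = 2·v_{3} + 2·v_{5} ; sig = (3;(2,2))
  {2,5,7,11}:  v_{2} + v_{5} + v_{7} + v_{11} = v_{6} ; sig = (4;(1))
  {3,5,8,11}:  v_{3} + v_{5} + v_{8} + v_{11} = v_{4} ; sig = (4;(1))

Hence PRS(X_Σ) =
[(2;()), (2;()), (2;(1,1)), (2;(1,1)), (2;(1,1)), (2;(1,1)), (2;(1,1)), (2;(1,1)), (2;(1,1,1)), (2;(1,1,1)), (2;(1,1,1)), (2;(1,1,2)), (2;(1,2)), (2;(1,2)), (2;(1,2)), (2;(1,2,2)), (2;(2,2,3)), (2;(3,3)), (3;()), (3;(1)), (3;(1)), (3;(1,1)), (3;(2,2)), (4;(1)), (4;(1))]


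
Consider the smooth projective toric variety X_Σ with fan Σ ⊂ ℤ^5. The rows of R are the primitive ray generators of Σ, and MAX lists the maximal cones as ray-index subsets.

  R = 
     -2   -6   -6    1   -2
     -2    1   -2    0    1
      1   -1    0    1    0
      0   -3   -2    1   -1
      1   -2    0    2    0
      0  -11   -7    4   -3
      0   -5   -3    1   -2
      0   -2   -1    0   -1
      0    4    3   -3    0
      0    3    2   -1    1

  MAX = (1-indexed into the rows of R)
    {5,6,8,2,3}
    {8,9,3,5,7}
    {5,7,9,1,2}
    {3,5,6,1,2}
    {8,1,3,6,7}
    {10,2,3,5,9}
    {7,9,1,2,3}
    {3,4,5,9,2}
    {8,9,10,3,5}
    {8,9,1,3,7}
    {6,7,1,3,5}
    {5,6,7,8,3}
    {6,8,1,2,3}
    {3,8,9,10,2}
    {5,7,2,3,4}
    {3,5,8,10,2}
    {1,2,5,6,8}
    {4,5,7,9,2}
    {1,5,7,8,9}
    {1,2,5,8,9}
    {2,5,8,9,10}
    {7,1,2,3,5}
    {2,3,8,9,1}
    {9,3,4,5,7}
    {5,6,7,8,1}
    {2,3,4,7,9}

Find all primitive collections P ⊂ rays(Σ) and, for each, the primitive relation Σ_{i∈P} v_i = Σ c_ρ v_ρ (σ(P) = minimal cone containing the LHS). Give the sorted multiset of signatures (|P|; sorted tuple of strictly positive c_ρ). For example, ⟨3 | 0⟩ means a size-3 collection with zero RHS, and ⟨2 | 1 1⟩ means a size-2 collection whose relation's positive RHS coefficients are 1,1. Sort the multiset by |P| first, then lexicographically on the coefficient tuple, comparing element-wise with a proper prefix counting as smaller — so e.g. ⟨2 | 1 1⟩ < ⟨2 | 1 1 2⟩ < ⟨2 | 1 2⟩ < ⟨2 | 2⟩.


Primitive collections (14):

  P = {4,10}:  v_{4} + v_{10} = 0  →  sig = ⟨2 | 0⟩
  P = {4,8}:  v_{4} + v_{8} = v_{7}  →  sig = ⟨2 | 1⟩
  P = {7,10}:  v_{7} + v_{10} = v_{8}  →  sig = ⟨2 | 1⟩
  P = {6,9}:  v_{6} + v_{9} = v_{7} + v_{8}  →  sig = ⟨2 | 1 1⟩
  P = {4,6}:  v_{4} + v_{6} = v_{1} + v_{3} + v_{5} + v_{7}  →  sig = ⟨2 | 1 1 1 1⟩
  P = {6,10}:  v_{6} + v_{10} = v_{2} + v_{3} + v_{5} + 3·v_{8}  →  sig = ⟨2 | 1 1 1 3⟩
  P = {1,4}:  v_{1} + v_{4} = v_{2} + 2·v_{7}  →  sig = ⟨2 | 1 2⟩
  P = {1,10}:  v_{1} + v_{10} = v_{2} + 2·v_{8}  →  sig = ⟨2 | 1 2⟩
  P = {2,7,8}:  v_{2} + v_{7} + v_{8} = v_{1}  →  sig = ⟨3 | 1⟩
  P = {2,6,7}:  v_{2} + v_{6} + v_{7} = 2·v_{1} + v_{3} + v_{5}  →  sig = ⟨3 | 1 1 2⟩
  P = {1,3,5,8}:  v_{1} + v_{3} + v_{5} + v_{8} = v_{6}  →  sig = ⟨4 | 1⟩
  P = {1,3,5,9}:  v_{1} + v_{3} + v_{5} + v_{9} = v_{7}  →  sig = ⟨4 | 1⟩
  P = {2,3,5,8,9}:  v_{2} + v_{3} + v_{5} + v_{8} + v_{9} = 0  →  sig = ⟨5 | 0⟩
  P = {2,3,5,7,9}:  v_{2} + v_{3} + v_{5} + v_{7} + v_{9} = v_{4}  →  sig = ⟨5 | 1⟩

Sorted signature multiset PRS(X):
    |P|=2: 8 collections, coeffs (), (1), (1), (1,1), (1,1,1,1), (1,1,1,3), (1,2), (1,2)
    |P|=3: 2 collections, coeffs (1), (1,1,2)
    |P|=4: 2 collections, coeffs (1), (1)
    |P|=5: 2 collections, coeffs (), (1)


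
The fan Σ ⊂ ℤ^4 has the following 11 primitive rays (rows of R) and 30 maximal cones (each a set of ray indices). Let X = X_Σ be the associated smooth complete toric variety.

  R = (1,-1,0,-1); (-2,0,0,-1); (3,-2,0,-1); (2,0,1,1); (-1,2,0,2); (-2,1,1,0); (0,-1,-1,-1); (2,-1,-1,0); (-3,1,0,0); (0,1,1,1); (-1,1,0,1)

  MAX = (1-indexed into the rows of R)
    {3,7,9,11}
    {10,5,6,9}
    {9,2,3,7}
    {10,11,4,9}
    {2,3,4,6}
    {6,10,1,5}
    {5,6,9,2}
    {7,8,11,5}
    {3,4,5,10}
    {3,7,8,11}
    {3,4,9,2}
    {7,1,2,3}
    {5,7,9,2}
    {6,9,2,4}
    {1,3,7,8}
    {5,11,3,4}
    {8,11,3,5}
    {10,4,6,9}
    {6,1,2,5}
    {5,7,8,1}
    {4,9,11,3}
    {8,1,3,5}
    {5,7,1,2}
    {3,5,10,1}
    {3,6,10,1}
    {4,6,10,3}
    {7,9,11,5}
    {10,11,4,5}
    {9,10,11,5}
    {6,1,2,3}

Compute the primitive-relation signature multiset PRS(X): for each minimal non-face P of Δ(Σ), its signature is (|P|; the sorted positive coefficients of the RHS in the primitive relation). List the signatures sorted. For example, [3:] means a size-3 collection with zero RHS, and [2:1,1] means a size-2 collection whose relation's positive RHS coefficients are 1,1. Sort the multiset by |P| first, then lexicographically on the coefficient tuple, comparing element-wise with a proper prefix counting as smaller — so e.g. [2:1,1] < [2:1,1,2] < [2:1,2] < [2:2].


24 minimal non-faces of Δ(Σ) (on 11 rays):

  P={1,11}:  v_{1} + v_{11} = 0 ; sig = [2:]
  P={6,8}:  v_{6} + v_{8} = 0 ; sig = [2:]
  P={7,10}:  v_{7} + v_{10} = 0 ; sig = [2:]
  P={1,9}:  v_{1} + v_{9} = v_{2} ; sig = [2:1]
  P={2,8}:  v_{2} + v_{8} = v_{7} ; sig = [2:1]
  P={2,10}:  v_{2} + v_{10} = v_{6} ; sig = [2:1]
  P={2,11}:  v_{2} + v_{11} = v_{9} ; sig = [2:1]
  P={6,7}:  v_{6} + v_{7} = v_{2} ; sig = [2:1]
  P={1,4}:  v_{1} + v_{4} = v_{3} + v_{10} ; sig = [2:1,1]
  P={4,7}:  v_{4} + v_{7} = v_{3} + v_{11} ; sig = [2:1,1]
  P={6,11}:  v_{6} + v_{11} = v_{9} + v_{10} ; sig = [2:1,1]
  P={8,9}:  v_{8} + v_{9} = v_{7} + v_{11} ; sig = [2:1,1]
  P={8,10}:  v_{8} + v_{10} = v_{3} + v_{5} ; sig = [2:1,1]
  P={4,8}:  v_{4} + v_{8} = 2·v_{3} + v_{5} + v_{11} ; sig = [2:1,1,2]
  P={2,3,5}:  v_{2} + v_{3} + v_{5} = 0 ; sig = [3:]
  P={3,5,6}:  v_{3} + v_{5} + v_{6} = v_{10} ; sig = [3:1]
  P={3,5,7}:  v_{3} + v_{5} + v_{7} = v_{8} ; sig = [3:1]
  P={3,5,9}:  v_{3} + v_{5} + v_{9} = v_{11} ; sig = [3:1]
  P={3,10,11}:  v_{3} + v_{10} + v_{11} = v_{4} ; sig = [3:1]
  P={2,4,5}:  v_{2} + v_{4} + v_{5} = v_{10} + v_{11} ; sig = [3:1,1]
  P={3,9,10}:  v_{3} + v_{9} + v_{10} = v_{2} + v_{4} ; sig = [3:1,1]
  P={3,6,9}:  v_{3} + v_{6} + v_{9} = 2·v_{2} + v_{4} ; sig = [3:1,2]
  P={4,5,6}:  v_{4} + v_{5} + v_{6} = 2·v_{10} + v_{11} ; sig = [3:1,2]
  P={4,5,9}:  v_{4} + v_{5} + v_{9} = v_{10} + 2·v_{11} ; sig = [3:1,2]

Hence PRS(X_Σ) =
[[2:], [2:], [2:], [2:1], [2:1], [2:1], [2:1], [2:1], [2:1,1], [2:1,1], [2:1,1], [2:1,1], [2:1,1], [2:1,1,2], [3:], [3:1], [3:1], [3:1], [3:1], [3:1,1], [3:1,1], [3:1,2], [3:1,2], [3:1,2]]


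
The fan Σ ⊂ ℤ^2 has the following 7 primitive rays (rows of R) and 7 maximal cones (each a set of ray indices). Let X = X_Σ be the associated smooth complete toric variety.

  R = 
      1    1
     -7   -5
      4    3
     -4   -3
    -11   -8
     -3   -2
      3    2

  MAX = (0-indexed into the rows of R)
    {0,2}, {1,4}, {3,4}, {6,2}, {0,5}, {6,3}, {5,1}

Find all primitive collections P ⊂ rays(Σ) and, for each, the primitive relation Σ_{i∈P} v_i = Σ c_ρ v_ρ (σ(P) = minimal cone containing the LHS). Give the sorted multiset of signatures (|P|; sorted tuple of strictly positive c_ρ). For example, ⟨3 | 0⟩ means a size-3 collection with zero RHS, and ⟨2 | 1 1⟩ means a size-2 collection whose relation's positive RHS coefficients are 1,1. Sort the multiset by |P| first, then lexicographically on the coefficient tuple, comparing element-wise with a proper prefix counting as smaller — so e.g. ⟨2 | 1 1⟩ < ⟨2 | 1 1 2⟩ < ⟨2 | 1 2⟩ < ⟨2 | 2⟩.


Σ has 14 primitive collections:

  P={2,3}:  v_{2} + v_{3} = 0  →  sig = ⟨2 | 0⟩
  P={5,6}:  v_{5} + v_{6} = 0  →  sig = ⟨2 | 0⟩
  P={0,3}:  v_{0} + v_{3} = v_{5}  →  sig = ⟨2 | 1⟩
  P={0,6}:  v_{0} + v_{6} = v_{2}  →  sig = ⟨2 | 1⟩
  P={1,2}:  v_{1} + v_{2} = v_{5}  →  sig = ⟨2 | 1⟩
  P={1,3}:  v_{1} + v_{3} = v_{4}  →  sig = ⟨2 | 1⟩
  P={1,6}:  v_{1} + v_{6} = v_{3}  →  sig = ⟨2 | 1⟩
  P={2,4}:  v_{2} + v_{4} = v_{1}  →  sig = ⟨2 | 1⟩
  P={2,5}:  v_{2} + v_{5} = v_{0}  →  sig = ⟨2 | 1⟩
  P={3,5}:  v_{3} + v_{5} = v_{1}  →  sig = ⟨2 | 1⟩
  P={0,4}:  v_{0} + v_{4} = v_{1} + v_{5}  →  sig = ⟨2 | 1 1⟩
  P={0,1}:  v_{0} + v_{1} = 2·v_{5}  →  sig = ⟨2 | 2⟩
  P={4,5}:  v_{4} + v_{5} = 2·v_{1}  →  sig = ⟨2 | 2⟩
  P={4,6}:  v_{4} + v_{6} = 2·v_{3}  →  sig = ⟨2 | 2⟩

Signatures (|P|; sorted positive RHS coefficients), sorted:
    |P|=2: 14 collections, coeffs (), (), (1), (1), (1), (1), (1), (1), (1), (1), (1,1), (2), (2), (2)


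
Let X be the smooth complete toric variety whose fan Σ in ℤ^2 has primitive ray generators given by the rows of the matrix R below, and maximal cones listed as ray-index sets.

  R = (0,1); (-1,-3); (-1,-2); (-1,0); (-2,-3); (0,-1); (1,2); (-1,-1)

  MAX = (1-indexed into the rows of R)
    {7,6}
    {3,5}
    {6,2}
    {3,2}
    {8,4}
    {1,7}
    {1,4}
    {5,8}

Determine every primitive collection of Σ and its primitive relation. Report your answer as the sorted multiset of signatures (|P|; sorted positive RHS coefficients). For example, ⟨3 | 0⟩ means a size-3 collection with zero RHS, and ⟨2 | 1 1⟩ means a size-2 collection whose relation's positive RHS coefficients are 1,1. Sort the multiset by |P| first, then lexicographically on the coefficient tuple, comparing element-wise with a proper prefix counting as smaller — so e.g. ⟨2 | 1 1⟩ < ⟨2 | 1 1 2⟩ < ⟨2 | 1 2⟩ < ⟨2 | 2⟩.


20 minimal non-faces of Δ(Σ) (on 8 rays):

  P = {1,6}:  v_{1} + v_{6} = 0  ⟹  sig = ⟨2 | 0⟩
  P = {3,7}:  v_{3} + v_{7} = 0  ⟹  sig = ⟨2 | 0⟩
  P = {1,2}:  v_{1} + v_{2} = v_{3}  ⟹  sig = ⟨2 | 1⟩
  P = {1,3}:  v_{1} + v_{3} = v_{8}  ⟹  sig = ⟨2 | 1⟩
  P = {1,8}:  v_{1} + v_{8} = v_{4}  ⟹  sig = ⟨2 | 1⟩
  P = {2,4}:  v_{2} + v_{4} = v_{5}  ⟹  sig = ⟨2 | 1⟩
  P = {2,7}:  v_{2} + v_{7} = v_{6}  ⟹  sig = ⟨2 | 1⟩
  P = {3,6}:  v_{3} + v_{6} = v_{2}  ⟹  sig = ⟨2 | 1⟩
  P = {3,8}:  v_{3} + v_{8} = v_{5}  ⟹  sig = ⟨2 | 1⟩
  P = {4,6}:  v_{4} + v_{6} = v_{8}  ⟹  sig = ⟨2 | 1⟩
  P = {5,7}:  v_{5} + v_{7} = v_{8}  ⟹  sig = ⟨2 | 1⟩
  P = {6,8}:  v_{6} + v_{8} = v_{3}  ⟹  sig = ⟨2 | 1⟩
  P = {7,8}:  v_{7} + v_{8} = v_{1}  ⟹  sig = ⟨2 | 1⟩
  P = {1,5}:  v_{1} + v_{5} = 2·v_{8}  ⟹  sig = ⟨2 | 2⟩
  P = {2,8}:  v_{2} + v_{8} = 2·v_{3}  ⟹  sig = ⟨2 | 2⟩
  P = {3,4}:  v_{3} + v_{4} = 2·v_{8}  ⟹  sig = ⟨2 | 2⟩
  P = {4,7}:  v_{4} + v_{7} = 2·v_{1}  ⟹  sig = ⟨2 | 2⟩
  P = {5,6}:  v_{5} + v_{6} = 2·v_{3}  ⟹  sig = ⟨2 | 2⟩
  P = {2,5}:  v_{2} + v_{5} = 3·v_{3}  ⟹  sig = ⟨2 | 3⟩
  P = {4,5}:  v_{4} + v_{5} = 3·v_{8}  ⟹  sig = ⟨2 | 3⟩

Signatures (|P|; sorted positive RHS coefficients), sorted:
{ ⟨2 | 0⟩ ×2,  ⟨2 | 1⟩ ×11,  ⟨2 | 2⟩ ×5,  ⟨2 | 3⟩ ×2 }


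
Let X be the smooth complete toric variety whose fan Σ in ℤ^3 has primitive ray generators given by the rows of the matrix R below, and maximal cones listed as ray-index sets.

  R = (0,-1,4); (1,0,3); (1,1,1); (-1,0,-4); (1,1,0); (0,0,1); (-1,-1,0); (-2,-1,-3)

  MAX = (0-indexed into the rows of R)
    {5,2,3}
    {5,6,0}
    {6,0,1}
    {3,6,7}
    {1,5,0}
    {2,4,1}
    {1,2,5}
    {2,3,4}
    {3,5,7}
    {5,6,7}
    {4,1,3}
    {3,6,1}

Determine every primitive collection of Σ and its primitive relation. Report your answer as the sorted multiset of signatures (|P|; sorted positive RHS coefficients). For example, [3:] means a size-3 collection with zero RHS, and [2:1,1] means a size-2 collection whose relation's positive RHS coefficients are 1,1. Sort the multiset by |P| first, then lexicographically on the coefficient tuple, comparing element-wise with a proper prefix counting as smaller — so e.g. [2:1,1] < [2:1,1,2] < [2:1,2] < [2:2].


14 minimal non-faces of Δ(Σ) (on 8 rays):

  {4,6}:  v_{4} + v_{6} = 0  ⟹  sig = [2:]
  {0,3}:  v_{0} + v_{3} = v_{6}  ⟹  sig = [2:1]
  {1,7}:  v_{1} + v_{7} = v_{6}  ⟹  sig = [2:1]
  {2,6}:  v_{2} + v_{6} = v_{5}  ⟹  sig = [2:1]
  {4,5}:  v_{4} + v_{5} = v_{2}  ⟹  sig = [2:1]
  {0,4}:  v_{0} + v_{4} = v_{1} + v_{5}  ⟹  sig = [2:1,1]
  {4,7}:  v_{4} + v_{7} = v_{3} + v_{5}  ⟹  sig = [2:1,1]
  {0,2}:  v_{0} + v_{2} = v_{1} + 2·v_{5}  ⟹  sig = [2:1,2]
  {0,7}:  v_{0} + v_{7} = v_{5} + 2·v_{6}  ⟹  sig = [2:1,2]
  {2,7}:  v_{2} + v_{7} = v_{3} + 2·v_{5}  ⟹  sig = [2:1,2]
  {1,3,5}:  v_{1} + v_{3} + v_{5} = 0  ⟹  sig = [3:]
  {1,2,3}:  v_{1} + v_{2} + v_{3} = v_{4}  ⟹  sig = [3:1]
  {1,5,6}:  v_{1} + v_{5} + v_{6} = v_{0}  ⟹  sig = [3:1]
  {3,5,6}:  v_{3} + v_{5} + v_{6} = v_{7}  ⟹  sig = [3:1]

so the primitive-relation signature multiset is
[[2:], [2:1], [2:1], [2:1], [2:1], [2:1,1], [2:1,1], [2:1,2], [2:1,2], [2:1,2], [3:], [3:1], [3:1], [3:1]]


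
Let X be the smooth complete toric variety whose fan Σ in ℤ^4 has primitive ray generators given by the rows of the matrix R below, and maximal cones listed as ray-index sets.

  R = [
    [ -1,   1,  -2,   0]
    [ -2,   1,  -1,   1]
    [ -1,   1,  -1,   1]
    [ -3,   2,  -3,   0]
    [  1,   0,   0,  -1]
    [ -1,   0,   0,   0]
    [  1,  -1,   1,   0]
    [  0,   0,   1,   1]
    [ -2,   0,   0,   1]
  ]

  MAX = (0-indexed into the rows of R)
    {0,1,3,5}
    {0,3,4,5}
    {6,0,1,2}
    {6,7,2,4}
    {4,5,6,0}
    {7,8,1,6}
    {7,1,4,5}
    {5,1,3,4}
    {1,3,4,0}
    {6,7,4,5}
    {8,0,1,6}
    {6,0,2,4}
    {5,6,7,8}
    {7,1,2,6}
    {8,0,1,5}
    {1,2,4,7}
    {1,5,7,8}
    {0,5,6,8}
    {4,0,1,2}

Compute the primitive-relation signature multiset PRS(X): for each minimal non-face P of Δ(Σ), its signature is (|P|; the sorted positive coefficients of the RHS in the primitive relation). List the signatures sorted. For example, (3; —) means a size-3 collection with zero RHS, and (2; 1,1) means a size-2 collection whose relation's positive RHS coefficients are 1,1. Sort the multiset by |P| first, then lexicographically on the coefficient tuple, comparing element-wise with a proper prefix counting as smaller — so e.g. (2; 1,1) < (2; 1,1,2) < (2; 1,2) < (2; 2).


11 collections generate NE(X_Σ); each relation:

  P = {0,7}:  v_{0} + v_{7} = v_{2}  ⟹  sig = (2; 1)
  P = {2,5}:  v_{2} + v_{5} = v_{1}  ⟹  sig = (2; 1)
  P = {4,8}:  v_{4} + v_{8} = v_{5}  ⟹  sig = (2; 1)
  P = {3,6}:  v_{3} + v_{6} = v_{0} + v_{5}  ⟹  sig = (2; 1,1)
  P = {2,3}:  v_{2} + v_{3} = v_{0} + 2·v_{1} + v_{4}  ⟹  sig = (2; 1,1,2)
  P = {3,8}:  v_{3} + v_{8} = v_{0} + v_{1} + 2·v_{5}  ⟹  sig = (2; 1,1,2)
  P = {2,8}:  v_{2} + v_{8} = 2·v_{1} + v_{6}  ⟹  sig = (2; 1,2)
  P = {3,7}:  v_{3} + v_{7} = 2·v_{1} + v_{4}  ⟹  sig = (2; 1,2)
  P = {1,4,6}:  v_{1} + v_{4} + v_{6} = 0  ⟹  sig = (3; —)
  P = {1,5,6}:  v_{1} + v_{5} + v_{6} = v_{8}  ⟹  sig = (3; 1)
  P = {0,1,4,5}:  v_{0} + v_{1} + v_{4} + v_{5} = v_{3}  ⟹  sig = (4; 1)

Signatures (|P|; sorted positive RHS coefficients), sorted:
    (2; 1)
    (2; 1)
    (2; 1)
    (2; 1,1)
    (2; 1,1,2)
    (2; 1,1,2)
    (2; 1,2)
    (2; 1,2)
    (3; —)
    (3; 1)
    (4; 1)


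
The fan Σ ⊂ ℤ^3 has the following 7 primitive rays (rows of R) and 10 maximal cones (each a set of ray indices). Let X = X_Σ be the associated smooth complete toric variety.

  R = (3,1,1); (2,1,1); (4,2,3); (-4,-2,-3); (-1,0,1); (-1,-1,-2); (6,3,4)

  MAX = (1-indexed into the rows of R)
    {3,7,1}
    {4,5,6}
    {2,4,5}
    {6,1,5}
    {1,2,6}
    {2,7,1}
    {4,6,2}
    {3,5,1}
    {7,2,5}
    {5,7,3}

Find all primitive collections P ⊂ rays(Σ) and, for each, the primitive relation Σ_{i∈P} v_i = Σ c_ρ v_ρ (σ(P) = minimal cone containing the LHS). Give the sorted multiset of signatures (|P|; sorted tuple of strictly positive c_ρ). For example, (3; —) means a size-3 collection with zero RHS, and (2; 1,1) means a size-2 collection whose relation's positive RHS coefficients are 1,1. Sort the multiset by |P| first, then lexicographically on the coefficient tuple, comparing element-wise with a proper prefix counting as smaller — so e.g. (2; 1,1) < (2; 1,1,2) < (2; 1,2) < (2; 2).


Primitive collections (9):

  {3,4}:  v_{3} + v_{4} = 0  →  sig = (2; —)
  {1,4}:  v_{1} + v_{4} = v_{6}  →  sig = (2; 1)
  {2,3}:  v_{2} + v_{3} = v_{7}  →  sig = (2; 1)
  {3,6}:  v_{3} + v_{6} = v_{1}  →  sig = (2; 1)
  {4,7}:  v_{4} + v_{7} = v_{2}  →  sig = (2; 1)
  {6,7}:  v_{6} + v_{7} = v_{1} + v_{2}  →  sig = (2; 1,1)
  {2,5,6}:  v_{2} + v_{5} + v_{6} = 0  →  sig = (3; —)
  {1,2,5}:  v_{1} + v_{2} + v_{5} = v_{3}  →  sig = (3; 1)
  {1,5,7}:  v_{1} + v_{5} + v_{7} = 2·v_{3}  →  sig = (3; 2)

Signatures (|P|; sorted positive RHS coefficients), sorted:
    |P|=2: 6 collections, coeffs (), (1), (1), (1), (1), (1,1)
    |P|=3: 3 collections, coeffs (), (1), (2)


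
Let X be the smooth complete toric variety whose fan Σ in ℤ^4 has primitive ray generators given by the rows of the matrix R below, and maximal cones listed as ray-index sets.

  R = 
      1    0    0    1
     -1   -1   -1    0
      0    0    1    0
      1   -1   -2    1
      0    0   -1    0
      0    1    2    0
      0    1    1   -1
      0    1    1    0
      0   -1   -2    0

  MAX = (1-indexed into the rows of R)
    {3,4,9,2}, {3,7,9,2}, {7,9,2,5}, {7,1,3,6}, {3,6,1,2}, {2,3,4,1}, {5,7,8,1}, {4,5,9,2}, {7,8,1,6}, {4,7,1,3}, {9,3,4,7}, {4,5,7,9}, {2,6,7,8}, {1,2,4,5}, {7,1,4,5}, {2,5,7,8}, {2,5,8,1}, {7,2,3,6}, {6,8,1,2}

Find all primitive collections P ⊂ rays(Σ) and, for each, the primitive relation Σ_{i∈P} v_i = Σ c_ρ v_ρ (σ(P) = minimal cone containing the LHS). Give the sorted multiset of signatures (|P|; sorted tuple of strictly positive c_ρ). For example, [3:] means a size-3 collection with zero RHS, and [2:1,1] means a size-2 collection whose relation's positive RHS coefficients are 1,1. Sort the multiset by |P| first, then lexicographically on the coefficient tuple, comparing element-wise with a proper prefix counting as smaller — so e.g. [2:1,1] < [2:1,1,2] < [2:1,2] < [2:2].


|primitive collections| = 10. Relations:

  • {3,5}:  v_{3} + v_{5} = 0 ; sig = [2:]
  • {6,9}:  v_{6} + v_{9} = 0 ; sig = [2:]
  • {1,9}:  v_{1} + v_{9} = v_{4} ; sig = [2:1]
  • {3,8}:  v_{3} + v_{8} = v_{6} ; sig = [2:1]
  • {4,6}:  v_{4} + v_{6} = v_{1} ; sig = [2:1]
  • {5,6}:  v_{5} + v_{6} = v_{8} ; sig = [2:1]
  • {8,9}:  v_{8} + v_{9} = v_{5} ; sig = [2:1]
  • {4,8}:  v_{4} + v_{8} = v_{1} + v_{5} ; sig = [2:1,1]
  • {1,2,7}:  v_{1} + v_{2} + v_{7} = 0 ; sig = [3:]
  • {2,4,7}:  v_{2} + v_{4} + v_{7} = v_{9} ; sig = [3:1]

Hence PRS(X_Σ) =
    |P|=2: 8 collections, coeffs (), (), (1), (1), (1), (1), (1), (1,1)
    |P|=3: 2 collections, coeffs (), (1)


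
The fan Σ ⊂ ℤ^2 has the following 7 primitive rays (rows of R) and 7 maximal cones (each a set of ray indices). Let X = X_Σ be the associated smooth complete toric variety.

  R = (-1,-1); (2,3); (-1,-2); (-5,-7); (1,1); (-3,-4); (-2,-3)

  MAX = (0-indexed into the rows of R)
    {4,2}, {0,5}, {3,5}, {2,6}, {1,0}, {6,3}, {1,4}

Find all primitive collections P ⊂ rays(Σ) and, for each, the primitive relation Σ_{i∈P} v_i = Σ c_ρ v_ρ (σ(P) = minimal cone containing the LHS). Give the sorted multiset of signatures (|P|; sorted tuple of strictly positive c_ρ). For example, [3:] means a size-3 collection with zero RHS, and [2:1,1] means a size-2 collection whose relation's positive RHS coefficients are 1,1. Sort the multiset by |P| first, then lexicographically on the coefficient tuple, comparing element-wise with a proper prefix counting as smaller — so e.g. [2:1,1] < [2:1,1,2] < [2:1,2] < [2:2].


The 14 primitive collections of Σ (r=7, n=2):

  P={0,4}:  v_{0} + v_{4} = 0  →  sig = [2:]
  P={1,6}:  v_{1} + v_{6} = 0  →  sig = [2:]
  P={0,2}:  v_{0} + v_{2} = v_{6}  →  sig = [2:1]
  P={0,6}:  v_{0} + v_{6} = v_{5}  →  sig = [2:1]
  P={1,2}:  v_{1} + v_{2} = v_{4}  →  sig = [2:1]
  P={1,3}:  v_{1} + v_{3} = v_{5}  →  sig = [2:1]
  P={1,5}:  v_{1} + v_{5} = v_{0}  →  sig = [2:1]
  P={4,5}:  v_{4} + v_{5} = v_{6}  →  sig = [2:1]
  P={4,6}:  v_{4} + v_{6} = v_{2}  →  sig = [2:1]
  P={5,6}:  v_{5} + v_{6} = v_{3}  →  sig = [2:1]
  P={0,3}:  v_{0} + v_{3} = 2·v_{5}  →  sig = [2:2]
  P={2,5}:  v_{2} + v_{5} = 2·v_{6}  →  sig = [2:2]
  P={3,4}:  v_{3} + v_{4} = 2·v_{6}  →  sig = [2:2]
  P={2,3}:  v_{2} + v_{3} = 3·v_{6}  →  sig = [2:3]

Hence PRS(X_Σ) =
{ [2:] ×2,  [2:1] ×8,  [2:2] ×3,  [2:3] }


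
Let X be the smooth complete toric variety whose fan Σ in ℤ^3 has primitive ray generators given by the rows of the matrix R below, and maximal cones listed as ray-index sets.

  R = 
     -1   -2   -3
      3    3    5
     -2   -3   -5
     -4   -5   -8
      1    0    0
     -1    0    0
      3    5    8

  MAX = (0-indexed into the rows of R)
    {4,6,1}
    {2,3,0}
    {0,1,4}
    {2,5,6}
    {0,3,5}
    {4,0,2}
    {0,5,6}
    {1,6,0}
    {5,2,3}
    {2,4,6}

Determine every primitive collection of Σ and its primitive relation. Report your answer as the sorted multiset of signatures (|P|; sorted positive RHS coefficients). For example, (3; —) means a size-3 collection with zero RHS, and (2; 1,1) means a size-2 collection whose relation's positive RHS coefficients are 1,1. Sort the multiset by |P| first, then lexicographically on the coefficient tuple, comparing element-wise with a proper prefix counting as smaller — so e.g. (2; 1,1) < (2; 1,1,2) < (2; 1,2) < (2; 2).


9 collections generate NE(X_Σ); each relation:

  • {4,5}:  v_{4} + v_{5} = 0 — sig = (2; —)
  • {1,2}:  v_{1} + v_{2} = v_{4} — sig = (2; 1)
  • {1,3}:  v_{1} + v_{3} = v_{0} — sig = (2; 1)
  • {3,6}:  v_{3} + v_{6} = v_{5} — sig = (2; 1)
  • {1,5}:  v_{1} + v_{5} = v_{0} + v_{6} — sig = (2; 1,1)
  • {3,4}:  v_{3} + v_{4} = v_{0} + v_{2} — sig = (2; 1,1)
  • {0,2,6}:  v_{0} + v_{2} + v_{6} = 0 — sig = (3; —)
  • {0,2,5}:  v_{0} + v_{2} + v_{5} = v_{3} — sig = (3; 1)
  • {0,4,6}:  v_{0} + v_{4} + v_{6} = v_{1} — sig = (3; 1)

so the primitive-relation signature multiset is
[(2; —), (2; 1), (2; 1), (2; 1), (2; 1,1), (2; 1,1), (3; —), (3; 1), (3; 1)]


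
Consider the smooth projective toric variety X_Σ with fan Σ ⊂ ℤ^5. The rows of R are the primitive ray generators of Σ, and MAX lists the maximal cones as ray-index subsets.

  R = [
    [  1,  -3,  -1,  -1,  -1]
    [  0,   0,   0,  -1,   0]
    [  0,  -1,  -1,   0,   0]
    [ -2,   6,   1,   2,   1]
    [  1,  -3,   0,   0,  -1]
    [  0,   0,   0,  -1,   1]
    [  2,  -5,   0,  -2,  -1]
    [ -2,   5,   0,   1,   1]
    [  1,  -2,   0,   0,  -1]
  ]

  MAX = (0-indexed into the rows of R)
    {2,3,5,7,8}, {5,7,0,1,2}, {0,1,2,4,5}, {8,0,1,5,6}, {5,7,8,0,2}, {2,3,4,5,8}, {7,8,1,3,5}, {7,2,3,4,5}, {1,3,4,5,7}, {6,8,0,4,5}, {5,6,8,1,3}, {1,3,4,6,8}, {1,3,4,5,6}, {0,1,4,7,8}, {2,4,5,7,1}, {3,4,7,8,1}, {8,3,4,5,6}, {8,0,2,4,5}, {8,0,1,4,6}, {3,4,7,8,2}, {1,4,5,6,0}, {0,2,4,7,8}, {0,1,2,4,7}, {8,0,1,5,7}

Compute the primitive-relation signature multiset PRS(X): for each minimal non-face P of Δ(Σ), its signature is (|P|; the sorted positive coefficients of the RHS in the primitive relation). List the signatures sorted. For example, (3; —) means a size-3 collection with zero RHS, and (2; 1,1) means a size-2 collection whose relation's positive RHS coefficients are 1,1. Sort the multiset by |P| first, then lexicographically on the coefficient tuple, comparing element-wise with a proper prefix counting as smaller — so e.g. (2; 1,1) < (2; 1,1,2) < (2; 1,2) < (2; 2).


Δ(Σ) — 9 vertices, 8 min non-faces:

  P = {6,7}:  v_{6} + v_{7} = v_{1}  →  sig = (2; 1)
  P = {0,3}:  v_{0} + v_{3} = v_{7} + v_{8}  →  sig = (2; 1,1)
  P = {2,6}:  v_{2} + v_{6} = v_{0} + v_{4} + v_{5}  →  sig = (2; 1,1,1)
  P = {1,2,3}:  v_{1} + v_{2} + v_{3} = v_{7}  →  sig = (3; 1)
  P = {1,2,8}:  v_{1} + v_{2} + v_{8} = v_{0}  →  sig = (3; 1)
  P = {4,5,7,8}:  v_{4} + v_{5} + v_{7} + v_{8} = 0  →  sig = (4; —)
  P = {1,4,5,8}:  v_{1} + v_{4} + v_{5} + v_{8} = v_{6}  →  sig = (4; 1)
  P = {0,4,5,7}:  v_{0} + v_{4} + v_{5} + v_{7} = v_{1} + v_{2}  →  sig = (4; 1,1)

Hence PRS(X_Σ) =
{ (2; 1),  (2; 1,1),  (2; 1,1,1),  (3; 1) ×2,  (4; —),  (4; 1),  (4; 1,1) }


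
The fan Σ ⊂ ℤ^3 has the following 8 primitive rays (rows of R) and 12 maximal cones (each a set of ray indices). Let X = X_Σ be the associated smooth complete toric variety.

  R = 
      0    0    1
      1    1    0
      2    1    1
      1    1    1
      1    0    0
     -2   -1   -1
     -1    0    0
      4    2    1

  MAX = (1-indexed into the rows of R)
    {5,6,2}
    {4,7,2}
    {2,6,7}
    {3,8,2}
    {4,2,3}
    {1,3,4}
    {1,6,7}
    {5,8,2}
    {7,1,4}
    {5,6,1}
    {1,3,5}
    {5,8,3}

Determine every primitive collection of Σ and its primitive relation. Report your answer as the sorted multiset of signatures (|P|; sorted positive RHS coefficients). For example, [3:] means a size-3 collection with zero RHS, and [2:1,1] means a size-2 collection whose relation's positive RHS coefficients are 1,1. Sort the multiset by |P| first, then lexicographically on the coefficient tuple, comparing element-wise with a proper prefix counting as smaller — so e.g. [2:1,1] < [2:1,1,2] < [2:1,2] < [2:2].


Primitive collections (11):

  • {3,6}:  v_{3} + v_{6} = 0 ; sig = [2:]
  • {5,7}:  v_{5} + v_{7} = 0 ; sig = [2:]
  • {1,2}:  v_{1} + v_{2} = v_{4} ; sig = [2:1]
  • {3,7}:  v_{3} + v_{7} = v_{4} ; sig = [2:1]
  • {4,5}:  v_{4} + v_{5} = v_{3} ; sig = [2:1]
  • {4,6}:  v_{4} + v_{6} = v_{7} ; sig = [2:1]
  • {6,8}:  v_{6} + v_{8} = v_{2} + v_{5} ; sig = [2:1,1]
  • {7,8}:  v_{7} + v_{8} = v_{2} + v_{3} ; sig = [2:1,1]
  • {4,8}:  v_{4} + v_{8} = v_{2} + 2·v_{3} ; sig = [2:1,2]
  • {1,8}:  v_{1} + v_{8} = 2·v_{3} ; sig = [2:2]
  • {2,3,5}:  v_{2} + v_{3} + v_{5} = v_{8} ; sig = [3:1]

Signatures (|P|; sorted positive RHS coefficients), sorted:
    [2:]
    [2:]
    [2:1]
    [2:1]
    [2:1]
    [2:1]
    [2:1,1]
    [2:1,1]
    [2:1,2]
    [2:2]
    [3:1]


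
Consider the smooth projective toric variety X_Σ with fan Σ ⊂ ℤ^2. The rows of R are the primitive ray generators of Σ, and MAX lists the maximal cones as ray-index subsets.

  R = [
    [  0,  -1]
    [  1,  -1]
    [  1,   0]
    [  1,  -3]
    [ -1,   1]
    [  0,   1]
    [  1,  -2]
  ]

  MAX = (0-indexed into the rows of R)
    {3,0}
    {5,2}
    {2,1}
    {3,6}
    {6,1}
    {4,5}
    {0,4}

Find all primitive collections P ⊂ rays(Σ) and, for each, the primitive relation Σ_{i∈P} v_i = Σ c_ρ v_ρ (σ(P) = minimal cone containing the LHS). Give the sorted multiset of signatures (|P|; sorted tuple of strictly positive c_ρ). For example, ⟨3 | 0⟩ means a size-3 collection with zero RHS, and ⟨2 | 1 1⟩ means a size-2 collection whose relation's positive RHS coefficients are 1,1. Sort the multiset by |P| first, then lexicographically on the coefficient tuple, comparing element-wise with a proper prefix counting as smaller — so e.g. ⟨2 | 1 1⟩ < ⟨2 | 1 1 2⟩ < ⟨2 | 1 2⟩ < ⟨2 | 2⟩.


The 14 primitive collections of Σ (r=7, n=2):

  P = {0,5}:  v_{0} + v_{5} = 0 ; sig = ⟨2 | 0⟩
  P = {1,4}:  v_{1} + v_{4} = 0 ; sig = ⟨2 | 0⟩
  P = {0,1}:  v_{0} + v_{1} = v_{6} ; sig = ⟨2 | 1⟩
  P = {0,2}:  v_{0} + v_{2} = v_{1} ; sig = ⟨2 | 1⟩
  P = {0,6}:  v_{0} + v_{6} = v_{3} ; sig = ⟨2 | 1⟩
  P = {1,5}:  v_{1} + v_{5} = v_{2} ; sig = ⟨2 | 1⟩
  P = {2,4}:  v_{2} + v_{4} = v_{5} ; sig = ⟨2 | 1⟩
  P = {3,5}:  v_{3} + v_{5} = v_{6} ; sig = ⟨2 | 1⟩
  P = {4,6}:  v_{4} + v_{6} = v_{0} ; sig = ⟨2 | 1⟩
  P = {5,6}:  v_{5} + v_{6} = v_{1} ; sig = ⟨2 | 1⟩
  P = {2,3}:  v_{2} + v_{3} = v_{1} + v_{6} ; sig = ⟨2 | 1 1⟩
  P = {1,3}:  v_{1} + v_{3} = 2·v_{6} ; sig = ⟨2 | 2⟩
  P = {2,6}:  v_{2} + v_{6} = 2·v_{1} ; sig = ⟨2 | 2⟩
  P = {3,4}:  v_{3} + v_{4} = 2·v_{0} ; sig = ⟨2 | 2⟩

Hence PRS(X_Σ) =
[⟨2 | 0⟩, ⟨2 | 0⟩, ⟨2 | 1⟩, ⟨2 | 1⟩, ⟨2 | 1⟩, ⟨2 | 1⟩, ⟨2 | 1⟩, ⟨2 | 1⟩, ⟨2 | 1⟩, ⟨2 | 1⟩, ⟨2 | 1 1⟩, ⟨2 | 2⟩, ⟨2 | 2⟩, ⟨2 | 2⟩]
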